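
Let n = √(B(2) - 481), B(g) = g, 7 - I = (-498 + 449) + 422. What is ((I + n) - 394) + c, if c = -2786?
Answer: -3546 + I*√479 ≈ -3546.0 + 21.886*I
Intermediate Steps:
I = -366 (I = 7 - ((-498 + 449) + 422) = 7 - (-49 + 422) = 7 - 1*373 = 7 - 373 = -366)
n = I*√479 (n = √(2 - 481) = √(-479) = I*√479 ≈ 21.886*I)
((I + n) - 394) + c = ((-366 + I*√479) - 394) - 2786 = (-760 + I*√479) - 2786 = -3546 + I*√479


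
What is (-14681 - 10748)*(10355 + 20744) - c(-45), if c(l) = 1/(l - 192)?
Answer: -187423503626/237 ≈ -7.9082e+8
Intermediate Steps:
c(l) = 1/(-192 + l)
(-14681 - 10748)*(10355 + 20744) - c(-45) = (-14681 - 10748)*(10355 + 20744) - 1/(-192 - 45) = -25429*31099 - 1/(-237) = -790816471 - 1*(-1/237) = -790816471 + 1/237 = -187423503626/237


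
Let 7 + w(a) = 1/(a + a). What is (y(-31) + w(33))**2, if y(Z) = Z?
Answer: 6285049/4356 ≈ 1442.8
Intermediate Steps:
w(a) = -7 + 1/(2*a) (w(a) = -7 + 1/(a + a) = -7 + 1/(2*a))
(y(-31) + w(33))**2 = (-31 + (-7 + (1/2)/33))**2 = (-31 + (-7 + (1/2)*(1/33)))**2 = (-31 + (-7 + 1/66))**2 = (-31 - 461/66)**2 = (-2507/66)**2 = 6285049/4356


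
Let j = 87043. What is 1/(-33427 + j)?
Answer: 1/53616 ≈ 1.8651e-5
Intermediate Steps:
1/(-33427 + j) = 1/(-33427 + 87043) = 1/53616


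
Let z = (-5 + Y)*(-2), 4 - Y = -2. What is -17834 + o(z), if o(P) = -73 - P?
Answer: -17905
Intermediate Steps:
Y = 6 (Y = 4 - 1*(-2) = 4 + 2 = 6)
z = -2 (z = (-5 + 6)*(-2) = 1*(-2) = -2)
-17834 + o(z) = -17834 + (-73 - 1*(-2)) = -17834 + (-73 + 2) = -17834 - 71 = -17905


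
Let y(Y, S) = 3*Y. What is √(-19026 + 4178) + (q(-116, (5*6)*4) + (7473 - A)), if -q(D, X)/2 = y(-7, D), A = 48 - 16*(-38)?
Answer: 6859 + 16*I*√58 ≈ 6859.0 + 121.85*I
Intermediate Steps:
A = 656 (A = 48 + 608 = 656)
q(D, X) = 42 (q(D, X) = -6*(-7) = -2*(-21) = 42)
√(-19026 + 4178) + (q(-116, (5*6)*4) + (7473 - A)) = √(-19026 + 4178) + (42 + (7473 - 1*656)) = √(-14848) + (42 + (7473 - 656)) = 16*I*√58 + (42 + 6817) = 16*I*√58 + 6859 = 6859 + 16*I*√58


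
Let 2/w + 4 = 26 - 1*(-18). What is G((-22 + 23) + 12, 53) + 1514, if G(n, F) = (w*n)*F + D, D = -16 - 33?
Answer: 29989/20 ≈ 1499.4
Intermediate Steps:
w = 1/20 (w = 2/(-4 + (26 - 1*(-18))) = 2/(-4 + (26 + 18)) = 2/(-4 + 44) = 2/40 = 2*(1/40) = 1/20 ≈ 0.050000)
D = -49
G(n, F) = -49 + F*n/20 (G(n, F) = (n/20)*F - 49 = F*n/20 - 49 = -49 + F*n/20)
G((-22 + 23) + 12, 53) + 1514 = (-49 + (1/20)*53*((-22 + 23) + 12)) + 1514 = (-49 + (1/20)*53*(1 + 12)) + 1514 = (-49 + (1/20)*53*13) + 1514 = (-49 + 689/20) + 1514 = -291/20 + 1514 = 29989/20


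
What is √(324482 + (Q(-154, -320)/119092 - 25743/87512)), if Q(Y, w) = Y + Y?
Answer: √550694368281456760897686/1302747388 ≈ 569.63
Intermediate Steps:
Q(Y, w) = 2*Y
√(324482 + (Q(-154, -320)/119092 - 25743/87512)) = √(324482 + ((2*(-154))/119092 - 25743/87512)) = √(324482 + (-308*1/119092 - 25743*1/87512)) = √(324482 + (-77/29773 - 25743/87512)) = √(324482 - 773184763/2605494776) = √(845435382721269/2605494776) = √550694368281456760897686/1302747388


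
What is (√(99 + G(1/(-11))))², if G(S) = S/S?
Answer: 100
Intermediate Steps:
G(S) = 1
(√(99 + G(1/(-11))))² = (√(99 + 1))² = (√100)² = 10² = 100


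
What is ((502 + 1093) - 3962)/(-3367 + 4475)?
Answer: -2367/1108 ≈ -2.1363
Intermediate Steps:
((502 + 1093) - 3962)/(-3367 + 4475) = (1595 - 3962)/1108 = -2367*1/1108 = -2367/1108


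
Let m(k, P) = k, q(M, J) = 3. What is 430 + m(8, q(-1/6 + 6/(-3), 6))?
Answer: 438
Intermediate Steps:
430 + m(8, q(-1/6 + 6/(-3), 6)) = 430 + 8 = 438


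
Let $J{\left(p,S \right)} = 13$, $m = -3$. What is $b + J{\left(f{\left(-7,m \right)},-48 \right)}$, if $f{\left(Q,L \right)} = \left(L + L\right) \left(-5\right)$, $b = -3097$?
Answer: $-3084$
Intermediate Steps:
$f{\left(Q,L \right)} = - 10 L$ ($f{\left(Q,L \right)} = 2 L \left(-5\right) = - 10 L$)
$b + J{\left(f{\left(-7,m \right)},-48 \right)} = -3097 + 13 = -3084$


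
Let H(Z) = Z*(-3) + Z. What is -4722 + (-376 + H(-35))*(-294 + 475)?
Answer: -60108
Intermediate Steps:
H(Z) = -2*Z (H(Z) = -3*Z + Z = -2*Z)
-4722 + (-376 + H(-35))*(-294 + 475) = -4722 + (-376 - 2*(-35))*(-294 + 475) = -4722 + (-376 + 70)*181 = -4722 - 306*181 = -4722 - 55386 = -60108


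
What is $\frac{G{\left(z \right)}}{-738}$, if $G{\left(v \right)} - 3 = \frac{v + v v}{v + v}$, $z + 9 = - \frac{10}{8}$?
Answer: $\frac{13}{5904} \approx 0.0022019$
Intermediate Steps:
$z = - \frac{41}{4}$ ($z = -9 - \frac{10}{8} = -9 - \frac{5}{4} = - \frac{41}{4} \approx -10.25$)
$G{\left(v \right)} = 3 + \frac{v + v^{2}}{2 v}$ ($G{\left(v \right)} = 3 + \frac{v + v v}{v + v} = 3 + \frac{v + v^{2}}{2 v}$)
$\frac{G{\left(z \right)}}{-738} = \frac{\frac{7}{2} + \frac{1}{2} \left(- \frac{41}{4}\right)}{-738} = \left(\frac{7}{2} - \frac{41}{8}\right) \left(- \frac{1}{738}\right) = \left(- \frac{13}{8}\right) \left(- \frac{1}{738}\right) = \frac{13}{5904}$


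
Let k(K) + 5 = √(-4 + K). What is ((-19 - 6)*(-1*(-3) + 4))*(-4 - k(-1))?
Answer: -175 + 175*I*√5 ≈ -175.0 + 391.31*I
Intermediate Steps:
k(K) = -5 + √(-4 + K)
((-19 - 6)*(-1*(-3) + 4))*(-4 - k(-1)) = ((-19 - 6)*(-1*(-3) + 4))*(-4 - (-5 + √(-4 - 1))) = (-25*(3 + 4))*(-4 - (-5 + √(-5))) = (-25*7)*(-4 - (-5 + I*√5)) = -175*(-4 + (5 - I*√5)) = -175*(1 - I*√5) = -175 + 175*I*√5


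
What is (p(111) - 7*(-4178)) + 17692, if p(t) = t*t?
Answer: 59259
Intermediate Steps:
p(t) = t²
(p(111) - 7*(-4178)) + 17692 = (111² - 7*(-4178)) + 17692 = (12321 + 29246) + 17692 = 41567 + 17692 = 59259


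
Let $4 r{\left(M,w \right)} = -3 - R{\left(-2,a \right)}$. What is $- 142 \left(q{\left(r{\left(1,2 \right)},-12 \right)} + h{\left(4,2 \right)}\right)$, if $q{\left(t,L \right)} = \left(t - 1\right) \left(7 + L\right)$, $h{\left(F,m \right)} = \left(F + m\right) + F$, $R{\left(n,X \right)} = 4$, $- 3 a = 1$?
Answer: $- \frac{6745}{2} \approx -3372.5$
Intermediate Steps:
$a = - \frac{1}{3}$ ($a = \left(- \frac{1}{3}\right) 1 = - \frac{1}{3} \approx -0.33333$)
$r{\left(M,w \right)} = - \frac{7}{4}$ ($r{\left(M,w \right)} = \frac{-3 - 4}{4} = \frac{1}{4} \left(-7\right) = - \frac{7}{4}$)
$h{\left(F,m \right)} = m + 2 F$
$q{\left(t,L \right)} = \left(-1 + t\right) \left(7 + L\right)$
$- 142 \left(q{\left(r{\left(1,2 \right)},-12 \right)} + h{\left(4,2 \right)}\right) = - 142 \left(\left(-7 - -12 + 7 \left(- \frac{7}{4}\right) - -21\right) + \left(2 + 2 \cdot 4\right)\right) = - 142 \left(\left(-7 + 12 - \frac{49}{4} + 21\right) + \left(2 + 8\right)\right) = - 142 \left(\frac{55}{4} + 10\right) = \left(-142\right) \frac{95}{4} = - \frac{6745}{2}$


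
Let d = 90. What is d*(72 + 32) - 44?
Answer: 9316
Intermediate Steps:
d*(72 + 32) - 44 = 90*(72 + 32) - 44 = 90*104 - 44 = 9360 - 44 = 9316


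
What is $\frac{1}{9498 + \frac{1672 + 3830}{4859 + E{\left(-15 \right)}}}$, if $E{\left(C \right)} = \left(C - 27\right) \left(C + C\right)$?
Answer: $\frac{6119}{58123764} \approx 0.00010528$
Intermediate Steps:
$E{\left(C \right)} = 2 C \left(-27 + C\right)$ ($E{\left(C \right)} = \left(-27 + C\right) 2 C = 2 C \left(-27 + C\right)$)
$\frac{1}{9498 + \frac{1672 + 3830}{4859 + E{\left(-15 \right)}}} = \frac{1}{9498 + \frac{1672 + 3830}{4859 + 2 \left(-15\right) \left(-27 - 15\right)}} = \frac{1}{9498 + \frac{5502}{4859 + 2 \left(-15\right) \left(-42\right)}} = \frac{1}{9498 + \frac{5502}{4859 + 1260}} = \frac{1}{9498 + \frac{5502}{6119}} = \frac{1}{\frac{58123764}{6119}} = \frac{6119}{58123764}$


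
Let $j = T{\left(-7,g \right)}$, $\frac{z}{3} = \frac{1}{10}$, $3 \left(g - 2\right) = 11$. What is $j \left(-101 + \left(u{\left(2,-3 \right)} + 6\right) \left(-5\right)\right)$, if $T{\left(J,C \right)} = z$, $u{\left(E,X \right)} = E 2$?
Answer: $- \frac{453}{10} \approx -45.3$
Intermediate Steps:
$g = \frac{17}{3}$ ($g = 2 + \frac{1}{3} \cdot 11 = 2 + \frac{11}{3} = \frac{17}{3} \approx 5.6667$)
$u{\left(E,X \right)} = 2 E$
$z = \frac{3}{10} \approx 0.3$
$T{\left(J,C \right)} = \frac{3}{10}$
$j = \frac{3}{10} \approx 0.3$
$j \left(-101 + \left(u{\left(2,-3 \right)} + 6\right) \left(-5\right)\right) = \frac{3 \left(-101 + \left(2 \cdot 2 + 6\right) \left(-5\right)\right)}{10} = \frac{3 \left(-101 + \left(4 + 6\right) \left(-5\right)\right)}{10} = \frac{3 \left(-101 + 10 \left(-5\right)\right)}{10} = \frac{3 \left(-101 - 50\right)}{10} = \frac{3}{10} \left(-151\right) = - \frac{453}{10}$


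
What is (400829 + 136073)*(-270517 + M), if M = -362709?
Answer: -339980305852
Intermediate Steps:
(400829 + 136073)*(-270517 + M) = (400829 + 136073)*(-270517 - 362709) = 536902*(-633226) = -339980305852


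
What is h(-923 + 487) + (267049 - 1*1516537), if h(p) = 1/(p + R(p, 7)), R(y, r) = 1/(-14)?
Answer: -7628124254/6105 ≈ -1.2495e+6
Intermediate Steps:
R(y, r) = -1/14
h(p) = 1/(-1/14 + p) (h(p) = 1/(p - 1/14) = 1/(-1/14 + p))
h(-923 + 487) + (267049 - 1*1516537) = 14/(-1 + 14*(-923 + 487)) + (267049 - 1*1516537) = 14/(-1 + 14*(-436)) + (267049 - 1516537) = 14/(-1 - 6104) - 1249488 = 14/(-6105) - 1249488 = 14*(-1/6105) - 1249488 = -14/6105 - 1249488 = -7628124254/6105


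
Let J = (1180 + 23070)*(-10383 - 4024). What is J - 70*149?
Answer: -349380180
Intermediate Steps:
J = -349369750 (J = 24250*(-14407) = -349369750)
J - 70*149 = -349369750 - 70*149 = -349369750 - 1*10430 = -349369750 - 10430 = -349380180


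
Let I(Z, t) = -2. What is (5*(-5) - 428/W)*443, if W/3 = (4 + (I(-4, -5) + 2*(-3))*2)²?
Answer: -1243501/108 ≈ -11514.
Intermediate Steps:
W = 432 (W = 3*(4 + (-2 + 2*(-3))*2)² = 3*(4 + (-2 - 6)*2)² = 3*(4 - 8*2)² = 3*(4 - 16)² = 3*(-12)² = 3*144 = 432)
(5*(-5) - 428/W)*443 = (5*(-5) - 428/432)*443 = (-25 - 428*1/432)*443 = (-25 - 107/108)*443 = -2807/108*443 = -1243501/108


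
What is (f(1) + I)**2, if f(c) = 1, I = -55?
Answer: 2916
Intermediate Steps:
(f(1) + I)**2 = (1 - 55)**2 = (-54)**2 = 2916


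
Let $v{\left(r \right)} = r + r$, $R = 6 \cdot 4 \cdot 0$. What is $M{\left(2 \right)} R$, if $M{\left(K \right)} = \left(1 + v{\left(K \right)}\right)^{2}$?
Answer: $0$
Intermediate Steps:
$R = 0$ ($R = 24 \cdot 0 = 0$)
$v{\left(r \right)} = 2 r$
$M{\left(K \right)} = \left(1 + 2 K\right)^{2}$
$M{\left(2 \right)} R = \left(1 + 2 \cdot 2\right)^{2} \cdot 0 = \left(1 + 4\right)^{2} \cdot 0 = 5^{2} \cdot 0 = 25 \cdot 0 = 0$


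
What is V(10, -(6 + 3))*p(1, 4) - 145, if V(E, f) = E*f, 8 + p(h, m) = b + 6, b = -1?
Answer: 125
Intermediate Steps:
p(h, m) = -3 (p(h, m) = -8 + (-1 + 6) = -8 + 5 = -3)
V(10, -(6 + 3))*p(1, 4) - 145 = (10*(-(6 + 3)))*(-3) - 145 = (10*(-1*9))*(-3) - 145 = (10*(-9))*(-3) - 145 = -90*(-3) - 145 = 270 - 145 = 125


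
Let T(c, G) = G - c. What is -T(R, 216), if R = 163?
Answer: -53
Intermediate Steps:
-T(R, 216) = -(216 - 1*163) = -(216 - 163) = -1*53 = -53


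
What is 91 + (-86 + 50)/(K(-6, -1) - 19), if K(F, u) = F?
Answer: 2311/25 ≈ 92.440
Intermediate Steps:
91 + (-86 + 50)/(K(-6, -1) - 19) = 91 + (-86 + 50)/(-6 - 19) = 91 - 36/(-25) = 91 - 36*(-1/25) = 91 + 36/25 = 2311/25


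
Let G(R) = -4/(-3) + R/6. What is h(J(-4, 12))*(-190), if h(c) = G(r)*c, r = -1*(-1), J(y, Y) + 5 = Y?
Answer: -1995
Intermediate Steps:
J(y, Y) = -5 + Y
r = 1
G(R) = 4/3 + R/6 (G(R) = -4*(-⅓) + R*(⅙) = 4/3 + R/6)
h(c) = 3*c/2 (h(c) = (4/3 + (⅙)*1)*c = (4/3 + ⅙)*c = 3*c/2)
h(J(-4, 12))*(-190) = (3*(-5 + 12)/2)*(-190) = ((3/2)*7)*(-190) = (21/2)*(-190) = -1995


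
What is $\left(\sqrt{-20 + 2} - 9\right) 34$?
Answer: $-306 + 102 i \sqrt{2} \approx -306.0 + 144.25 i$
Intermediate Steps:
$\left(\sqrt{-20 + 2} - 9\right) 34 = \left(\sqrt{-18} + \left(-12 + 3\right)\right) 34 = \left(3 i \sqrt{2} - 9\right) 34 = \left(-9 + 3 i \sqrt{2}\right) 34 = -306 + 102 i \sqrt{2}$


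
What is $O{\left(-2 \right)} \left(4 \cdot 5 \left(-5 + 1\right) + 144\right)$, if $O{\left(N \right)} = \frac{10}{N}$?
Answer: $-320$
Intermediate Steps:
$O{\left(-2 \right)} \left(4 \cdot 5 \left(-5 + 1\right) + 144\right) = \frac{10}{-2} \left(4 \cdot 5 \left(-5 + 1\right) + 144\right) = 10 \left(- \frac{1}{2}\right) \left(4 \cdot 5 \left(-4\right) + 144\right) = - 5 \left(4 \left(-20\right) + 144\right) = - 5 \left(-80 + 144\right) = \left(-5\right) 64 = -320$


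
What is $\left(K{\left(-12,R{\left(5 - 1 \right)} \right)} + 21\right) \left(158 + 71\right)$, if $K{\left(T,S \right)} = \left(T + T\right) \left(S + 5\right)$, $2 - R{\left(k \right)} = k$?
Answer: $-11679$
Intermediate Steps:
$R{\left(k \right)} = 2 - k$
$K{\left(T,S \right)} = 2 T \left(5 + S\right)$
$\left(K{\left(-12,R{\left(5 - 1 \right)} \right)} + 21\right) \left(158 + 71\right) = \left(2 \left(-12\right) \left(5 + \left(2 - \left(5 - 1\right)\right)\right) + 21\right) \left(158 + 71\right) = \left(2 \left(-12\right) \left(5 + \left(2 - \left(5 - 1\right)\right)\right) + 21\right) 229 = \left(2 \left(-12\right) \left(5 + \left(2 - 4\right)\right) + 21\right) 229 = \left(2 \left(-12\right) \left(5 - 2\right) + 21\right) 229 = \left(2 \left(-12\right) 3 + 21\right) 229 = \left(-72 + 21\right) 229 = \left(-51\right) 229 = -11679$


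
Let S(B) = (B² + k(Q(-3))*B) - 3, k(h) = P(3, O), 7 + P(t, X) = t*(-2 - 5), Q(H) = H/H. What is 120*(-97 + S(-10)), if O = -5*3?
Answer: 33600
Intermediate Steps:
Q(H) = 1
O = -15
P(t, X) = -7 - 7*t (P(t, X) = -7 + t*(-2 - 5) = -7 + t*(-7) = -7 - 7*t)
k(h) = -28 (k(h) = -7 - 7*3 = -7 - 21 = -28)
S(B) = -3 + B² - 28*B (S(B) = (B² - 28*B) - 3 = -3 + B² - 28*B)
120*(-97 + S(-10)) = 120*(-97 + (-3 + (-10)² - 28*(-10))) = 120*(-97 + (-3 + 100 + 280)) = 120*(-97 + 377) = 120*280 = 33600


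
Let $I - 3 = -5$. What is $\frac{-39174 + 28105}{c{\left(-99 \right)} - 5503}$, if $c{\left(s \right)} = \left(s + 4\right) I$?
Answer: $\frac{11069}{5313} \approx 2.0834$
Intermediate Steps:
$I = -2$ ($I = 3 - 5 = -2$)
$c{\left(s \right)} = -8 - 2 s$ ($c{\left(s \right)} = \left(s + 4\right) \left(-2\right) = \left(4 + s\right) \left(-2\right) = -8 - 2 s$)
$\frac{-39174 + 28105}{c{\left(-99 \right)} - 5503} = \frac{-39174 + 28105}{\left(-8 - -198\right) - 5503} = - \frac{11069}{\left(-8 + 198\right) - 5503} = - \frac{11069}{190 - 5503} = - \frac{11069}{-5313} = \left(-11069\right) \left(- \frac{1}{5313}\right) = \frac{11069}{5313}$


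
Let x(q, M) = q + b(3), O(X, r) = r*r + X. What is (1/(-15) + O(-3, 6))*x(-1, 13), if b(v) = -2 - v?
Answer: -988/5 ≈ -197.60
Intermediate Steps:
O(X, r) = X + r² (O(X, r) = r² + X = X + r²)
x(q, M) = -5 + q (x(q, M) = q + (-2 - 1*3) = q + (-2 - 3) = q - 5 = -5 + q)
(1/(-15) + O(-3, 6))*x(-1, 13) = (1/(-15) + (-3 + 6²))*(-5 - 1) = (-1/15 + (-3 + 36))*(-6) = (-1/15 + 33)*(-6) = (494/15)*(-6) = -988/5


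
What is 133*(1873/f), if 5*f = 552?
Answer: 1245545/552 ≈ 2256.4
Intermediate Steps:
f = 552/5 (f = (⅕)*552 = 552/5 ≈ 110.40)
133*(1873/f) = 133*(1873/(552/5)) = 133*(1873*(5/552)) = 133*(9365/552) = 1245545/552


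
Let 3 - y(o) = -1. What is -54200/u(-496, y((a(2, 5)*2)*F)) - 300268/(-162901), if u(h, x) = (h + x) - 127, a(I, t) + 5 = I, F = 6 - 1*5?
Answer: 9015100092/100835719 ≈ 89.404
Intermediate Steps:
F = 1 (F = 6 - 5 = 1)
a(I, t) = -5 + I
y(o) = 4 (y(o) = 3 - 1*(-1) = 3 + 1 = 4)
u(h, x) = -127 + h + x
-54200/u(-496, y((a(2, 5)*2)*F)) - 300268/(-162901) = -54200/(-127 - 496 + 4) - 300268/(-162901) = -54200/(-619) - 300268*(-1/162901) = -54200*(-1/619) + 300268/162901 = 54200/619 + 300268/162901 = 9015100092/100835719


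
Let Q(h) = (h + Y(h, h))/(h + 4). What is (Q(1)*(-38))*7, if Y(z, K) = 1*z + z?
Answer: -798/5 ≈ -159.60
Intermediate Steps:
Y(z, K) = 2*z (Y(z, K) = z + z = 2*z)
Q(h) = 3*h/(4 + h) (Q(h) = (h + 2*h)/(h + 4) = (3*h)/(4 + h) = 3*h/(4 + h))
(Q(1)*(-38))*7 = ((3*1/(4 + 1))*(-38))*7 = ((3*1/5)*(-38))*7 = ((3*1*(1/5))*(-38))*7 = ((3/5)*(-38))*7 = -114/5*7 = -798/5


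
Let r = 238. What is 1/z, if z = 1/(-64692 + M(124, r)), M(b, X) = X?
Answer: -64454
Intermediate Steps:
z = -1/64454 (z = 1/(-64692 + 238) = 1/(-64454) = -1/64454 ≈ -1.5515e-5)
1/z = 1/(-1/64454) = -64454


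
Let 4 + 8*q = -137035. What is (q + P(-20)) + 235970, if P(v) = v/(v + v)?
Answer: 1750725/8 ≈ 2.1884e+5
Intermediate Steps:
P(v) = 1/2 (P(v) = v/((2*v)) = v*(1/(2*v)) = 1/2)
q = -137039/8 (q = -1/2 + (1/8)*(-137035) = -1/2 - 137035/8 = -137039/8 ≈ -17130.)
(q + P(-20)) + 235970 = (-137039/8 + 1/2) + 235970 = -137035/8 + 235970 = 1750725/8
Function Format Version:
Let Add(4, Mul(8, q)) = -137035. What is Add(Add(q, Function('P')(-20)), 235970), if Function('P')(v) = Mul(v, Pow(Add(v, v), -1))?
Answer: Rational(1750725, 8) ≈ 2.1884e+5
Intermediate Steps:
Function('P')(v) = Rational(1, 2) (Function('P')(v) = Mul(v, Pow(Mul(2, v), -1)) = Mul(v, Mul(Rational(1, 2), Pow(v, -1))) = Rational(1, 2))
q = Rational(-137039, 8) (q = Add(Rational(-1, 2), Mul(Rational(1, 8), -137035)) = Add(Rational(-1, 2), Rational(-137035, 8)) = Rational(-137039, 8) ≈ -17130.)
Add(Add(q, Function('P')(-20)), 235970) = Add(Add(Rational(-137039, 8), Rational(1, 2)), 235970) = Add(Rational(-137035, 8), 235970) = Rational(1750725, 8)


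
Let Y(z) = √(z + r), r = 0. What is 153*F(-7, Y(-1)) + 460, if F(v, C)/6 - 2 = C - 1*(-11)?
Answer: 12394 + 918*I ≈ 12394.0 + 918.0*I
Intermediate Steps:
Y(z) = √z (Y(z) = √(z + 0) = √z)
F(v, C) = 78 + 6*C (F(v, C) = 12 + 6*(C - 1*(-11)) = 12 + 6*(C + 11) = 12 + 6*(11 + C) = 12 + (66 + 6*C) = 78 + 6*C)
153*F(-7, Y(-1)) + 460 = 153*(78 + 6*√(-1)) + 460 = 153*(78 + 6*I) + 460 = (11934 + 918*I) + 460 = 12394 + 918*I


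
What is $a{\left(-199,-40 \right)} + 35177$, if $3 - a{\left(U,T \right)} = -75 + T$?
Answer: $35295$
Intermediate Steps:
$a{\left(U,T \right)} = 78 - T$ ($a{\left(U,T \right)} = 3 - \left(-75 + T\right) = 78 - T$)
$a{\left(-199,-40 \right)} + 35177 = \left(78 - -40\right) + 35177 = \left(78 + 40\right) + 35177 = 118 + 35177 = 35295$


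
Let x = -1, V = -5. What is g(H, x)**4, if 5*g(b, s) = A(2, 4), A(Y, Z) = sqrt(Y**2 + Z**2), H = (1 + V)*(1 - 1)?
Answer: 16/25 ≈ 0.64000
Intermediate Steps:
H = 0 (H = (1 - 5)*(1 - 1) = -4*0 = 0)
g(b, s) = 2*sqrt(5)/5 (g(b, s) = sqrt(2**2 + 4**2)/5 = sqrt(4 + 16)/5 = sqrt(20)/5 = (2*sqrt(5))/5 = 2*sqrt(5)/5)
g(H, x)**4 = (2*sqrt(5)/5)**4 = 16/25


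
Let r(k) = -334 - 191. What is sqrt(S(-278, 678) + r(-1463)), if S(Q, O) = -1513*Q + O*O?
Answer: sqrt(879773) ≈ 937.96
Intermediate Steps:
r(k) = -525
S(Q, O) = O**2 - 1513*Q (S(Q, O) = -1513*Q + O**2 = O**2 - 1513*Q)
sqrt(S(-278, 678) + r(-1463)) = sqrt((678**2 - 1513*(-278)) - 525) = sqrt((459684 + 420614) - 525) = sqrt(880298 - 525) = sqrt(879773)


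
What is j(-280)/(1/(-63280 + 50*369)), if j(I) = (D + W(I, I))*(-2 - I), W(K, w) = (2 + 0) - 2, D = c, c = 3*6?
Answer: -224329320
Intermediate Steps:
c = 18
D = 18
W(K, w) = 0 (W(K, w) = 2 - 2 = 0)
j(I) = -36 - 18*I (j(I) = (18 + 0)*(-2 - I) = 18*(-2 - I) = -36 - 18*I)
j(-280)/(1/(-63280 + 50*369)) = (-36 - 18*(-280))/(1/(-63280 + 50*369)) = (-36 + 5040)/(1/(-63280 + 18450)) = 5004/(1/(-44830)) = 5004/(-1/44830) = 5004*(-44830) = -224329320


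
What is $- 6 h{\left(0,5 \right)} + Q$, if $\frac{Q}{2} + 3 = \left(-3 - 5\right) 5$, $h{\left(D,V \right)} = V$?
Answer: $-116$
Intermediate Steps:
$Q = -86$ ($Q = -6 + 2 \left(-3 - 5\right) 5 = -6 + 2 \left(\left(-8\right) 5\right) = -6 + 2 \left(-40\right) = -6 - 80 = -86$)
$- 6 h{\left(0,5 \right)} + Q = \left(-6\right) 5 - 86 = -30 - 86 = -116$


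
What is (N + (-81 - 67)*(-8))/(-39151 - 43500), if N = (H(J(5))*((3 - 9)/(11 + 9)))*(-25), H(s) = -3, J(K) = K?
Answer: -2323/165302 ≈ -0.014053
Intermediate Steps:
N = -45/2 (N = -3*(3 - 9)/(11 + 9)*(-25) = -(-18)/20*(-25) = -3*(-3/10)*(-25) = (9/10)*(-25) = -45/2 ≈ -22.500)
(N + (-81 - 67)*(-8))/(-39151 - 43500) = (-45/2 + (-81 - 67)*(-8))/(-39151 - 43500) = (-45/2 - 148*(-8))/(-82651) = (-45/2 + 1184)*(-1/82651) = (2323/2)*(-1/82651) = -2323/165302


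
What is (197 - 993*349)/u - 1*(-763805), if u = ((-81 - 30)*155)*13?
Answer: 34167358337/44733 ≈ 7.6381e+5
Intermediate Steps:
u = -223665 (u = -111*155*13 = -17205*13 = -223665)
(197 - 993*349)/u - 1*(-763805) = (197 - 993*349)/(-223665) - 1*(-763805) = (197 - 346557)*(-1/223665) + 763805 = -346360*(-1/223665) + 763805 = 69272/44733 + 763805 = 34167358337/44733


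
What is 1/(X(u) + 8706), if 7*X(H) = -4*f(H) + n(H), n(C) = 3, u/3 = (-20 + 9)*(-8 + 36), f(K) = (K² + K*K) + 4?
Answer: -7/6769279 ≈ -1.0341e-6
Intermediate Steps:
f(K) = 4 + 2*K² (f(K) = (K² + K²) + 4 = 2*K² + 4 = 4 + 2*K²)
u = -924 (u = 3*((-20 + 9)*(-8 + 36)) = 3*(-11*28) = 3*(-308) = -924)
X(H) = -13/7 - 8*H²/7 (X(H) = (-4*(4 + 2*H²) + 3)/7 = ((-16 - 8*H²) + 3)/7 = (-13 - 8*H²)/7 = -13/7 - 8*H²/7)
1/(X(u) + 8706) = 1/((-13/7 - 8/7*(-924)²) + 8706) = 1/((-13/7 - 8/7*853776) + 8706) = 1/((-13/7 - 975744) + 8706) = 1/(-6830221/7 + 8706) = 1/(-6769279/7) = -7/6769279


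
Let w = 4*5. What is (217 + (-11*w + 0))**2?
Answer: 9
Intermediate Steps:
w = 20
(217 + (-11*w + 0))**2 = (217 + (-11*20 + 0))**2 = (217 + (-220 + 0))**2 = (217 - 220)**2 = (-3)**2 = 9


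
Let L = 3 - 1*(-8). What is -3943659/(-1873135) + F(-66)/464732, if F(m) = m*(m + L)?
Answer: 919772007219/435252887410 ≈ 2.1132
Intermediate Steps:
L = 11 (L = 3 + 8 = 11)
F(m) = m*(11 + m) (F(m) = m*(m + 11) = m*(11 + m))
-3943659/(-1873135) + F(-66)/464732 = -3943659/(-1873135) - 66*(11 - 66)/464732 = -3943659*(-1/1873135) - 66*(-55)*(1/464732) = 3943659/1873135 + 3630*(1/464732) = 3943659/1873135 + 1815/232366 = 919772007219/435252887410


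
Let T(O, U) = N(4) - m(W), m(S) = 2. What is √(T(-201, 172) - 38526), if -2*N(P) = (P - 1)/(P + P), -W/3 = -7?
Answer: I*√616451/4 ≈ 196.29*I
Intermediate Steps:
W = 21 (W = -3*(-7) = 21)
N(P) = -(-1 + P)/(4*P) (N(P) = -(P - 1)/(2*(P + P)) = -(-1 + P)/(2*(2*P)) = -(-1 + P)*1/(2*P)/2 = -(-1 + P)/(4*P))
T(O, U) = -35/16 (T(O, U) = (¼)*(1 - 1*4)/4 - 1*2 = (¼)*(¼)*(1 - 4) - 2 = (¼)*(¼)*(-3) - 2 = -3/16 - 2 = -35/16)
√(T(-201, 172) - 38526) = √(-35/16 - 38526) = √(-616451/16) = I*√616451/4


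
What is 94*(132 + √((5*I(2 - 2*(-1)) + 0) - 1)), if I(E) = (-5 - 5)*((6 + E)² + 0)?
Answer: 12408 + 94*I*√5001 ≈ 12408.0 + 6647.5*I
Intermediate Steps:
I(E) = -10*(6 + E)²
94*(132 + √((5*I(2 - 2*(-1)) + 0) - 1)) = 94*(132 + √((5*(-10*(6 + (2 - 2*(-1)))²) + 0) - 1)) = 94*(132 + √((5*(-10*(6 + (2 + 2))²) + 0) - 1)) = 94*(132 + √((5*(-10*(6 + 4)²) + 0) - 1)) = 94*(132 + √((5*(-10*10²) + 0) - 1)) = 94*(132 + √((5*(-10*100) + 0) - 1)) = 94*(132 + √((5*(-1000) + 0) - 1)) = 94*(132 + √((-5000 + 0) - 1)) = 94*(132 + √(-5000 - 1)) = 94*(132 + √(-5001)) = 94*(132 + I*√5001) = 12408 + 94*I*√5001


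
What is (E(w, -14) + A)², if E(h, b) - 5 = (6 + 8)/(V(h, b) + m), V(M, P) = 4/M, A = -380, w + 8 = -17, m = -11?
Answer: 11019750625/77841 ≈ 1.4157e+5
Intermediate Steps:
w = -25 (w = -8 - 17 = -25)
E(h, b) = 5 + 14/(-11 + 4/h) (E(h, b) = 5 + (6 + 8)/(4/h - 11) = 5 + 14/(-11 + 4/h))
(E(w, -14) + A)² = ((-20 + 41*(-25))/(-4 + 11*(-25)) - 380)² = ((-20 - 1025)/(-4 - 275) - 380)² = (-1045/(-279) - 380)² = (-1/279*(-1045) - 380)² = (1045/279 - 380)² = (-104975/279)² = 11019750625/77841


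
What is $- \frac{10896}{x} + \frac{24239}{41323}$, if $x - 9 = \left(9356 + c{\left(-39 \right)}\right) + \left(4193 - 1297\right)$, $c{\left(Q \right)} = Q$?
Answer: $- \frac{25667725}{84174951} \approx -0.30493$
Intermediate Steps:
$x = 12222$ ($x = 9 + \left(\left(9356 - 39\right) + \left(4193 - 1297\right)\right) = 9 + \left(9317 + \left(4193 - 1297\right)\right) = 9 + \left(9317 + 2896\right) = 9 + 12213 = 12222$)
$- \frac{10896}{x} + \frac{24239}{41323} = - \frac{10896}{12222} + \frac{24239}{41323} = \left(-10896\right) \frac{1}{12222} + 24239 \cdot \frac{1}{41323} = - \frac{1816}{2037} + \frac{24239}{41323} = - \frac{25667725}{84174951}$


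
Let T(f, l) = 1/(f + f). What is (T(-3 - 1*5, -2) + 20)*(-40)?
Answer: -1595/2 ≈ -797.50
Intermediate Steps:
T(f, l) = 1/(2*f)
(T(-3 - 1*5, -2) + 20)*(-40) = (1/(2*(-3 - 1*5)) + 20)*(-40) = (1/(2*(-3 - 5)) + 20)*(-40) = ((½)/(-8) + 20)*(-40) = ((½)*(-⅛) + 20)*(-40) = (-1/16 + 20)*(-40) = (319/16)*(-40) = -1595/2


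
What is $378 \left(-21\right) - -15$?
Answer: $-7923$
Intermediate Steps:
$378 \left(-21\right) - -15 = -7938 + \left(-72 + 87\right) = -7938 + 15 = -7923$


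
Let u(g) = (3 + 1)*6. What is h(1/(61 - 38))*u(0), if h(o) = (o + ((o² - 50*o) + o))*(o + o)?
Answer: -52944/12167 ≈ -4.3514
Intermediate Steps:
u(g) = 24 (u(g) = 4*6 = 24)
h(o) = 2*o*(o² - 48*o) (h(o) = (o + (o² - 49*o))*(2*o) = (o² - 48*o)*(2*o) = 2*o*(o² - 48*o))
h(1/(61 - 38))*u(0) = (2*(1/(61 - 38))²*(-48 + 1/(61 - 38)))*24 = (2*(1/23)²*(-48 + 1/23))*24 = (2*(1/529)*(-1103/23))*24 = -2206/12167*24 = -52944/12167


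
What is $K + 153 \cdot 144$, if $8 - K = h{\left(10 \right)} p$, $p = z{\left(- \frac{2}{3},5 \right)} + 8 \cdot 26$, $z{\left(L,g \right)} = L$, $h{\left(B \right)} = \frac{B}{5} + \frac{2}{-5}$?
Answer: $\frac{325624}{15} \approx 21708.0$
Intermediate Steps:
$h{\left(B \right)} = - \frac{2}{5} + \frac{B}{5}$ ($h{\left(B \right)} = B \frac{1}{5} + 2 \left(- \frac{1}{5}\right) = \frac{B}{5} - \frac{2}{5} = - \frac{2}{5} + \frac{B}{5}$)
$p = \frac{622}{3}$ ($p = - \frac{2}{3} + 8 \cdot 26 = \left(-2\right) \frac{1}{3} + 208 = - \frac{2}{3} + 208 = \frac{622}{3} \approx 207.33$)
$K = - \frac{4856}{15}$ ($K = 8 - \left(- \frac{2}{5} + \frac{1}{5} \cdot 10\right) \frac{622}{3} = 8 - \left(- \frac{2}{5} + 2\right) \frac{622}{3} = 8 - \frac{8}{5} \cdot \frac{622}{3} = 8 - \frac{4976}{15} = - \frac{4856}{15} \approx -323.73$)
$K + 153 \cdot 144 = - \frac{4856}{15} + 153 \cdot 144 = - \frac{4856}{15} + 22032 = \frac{325624}{15}$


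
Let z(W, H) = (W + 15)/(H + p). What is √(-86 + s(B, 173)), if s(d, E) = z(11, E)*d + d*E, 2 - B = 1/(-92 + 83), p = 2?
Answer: √3081883/105 ≈ 16.719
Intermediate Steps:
z(W, H) = (15 + W)/(2 + H) (z(W, H) = (W + 15)/(H + 2) = (15 + W)/(2 + H))
B = 19/9 (B = 2 - 1/(-92 + 83) = 2 - 1/(-9) = 2 - 1*(-⅑) = 2 + ⅑ = 19/9 ≈ 2.1111)
s(d, E) = E*d + 26*d/(2 + E) (s(d, E) = ((15 + 11)/(2 + E))*d + d*E = (26/(2 + E))*d + E*d = 26*d/(2 + E) + E*d = E*d + 26*d/(2 + E))
√(-86 + s(B, 173)) = √(-86 + 19*(26 + 173*(2 + 173))/(9*(2 + 173))) = √(-86 + (19/9)*(26 + 173*175)/175) = √(-86 + (19/9)*(1/175)*(26 + 30275)) = √(-86 + (19/9)*(1/175)*30301) = √(-86 + 575719/1575) = √(440269/1575) = √3081883/105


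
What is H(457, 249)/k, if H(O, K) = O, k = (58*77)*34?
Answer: 457/151844 ≈ 0.0030097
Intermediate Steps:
k = 151844 (k = 4466*34 = 151844)
H(457, 249)/k = 457/151844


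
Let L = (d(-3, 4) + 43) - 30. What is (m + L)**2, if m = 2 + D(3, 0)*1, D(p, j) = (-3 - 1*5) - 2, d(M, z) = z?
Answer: 81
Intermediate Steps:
D(p, j) = -10 (D(p, j) = (-3 - 5) - 2 = -8 - 2 = -10)
L = 17 (L = (4 + 43) - 30 = 47 - 30 = 17)
m = -8 (m = 2 - 10*1 = 2 - 10 = -8)
(m + L)**2 = (-8 + 17)**2 = 9**2 = 81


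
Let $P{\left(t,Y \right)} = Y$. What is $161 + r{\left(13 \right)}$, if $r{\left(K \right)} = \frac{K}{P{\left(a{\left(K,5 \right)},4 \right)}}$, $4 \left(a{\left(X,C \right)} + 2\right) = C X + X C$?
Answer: $\frac{657}{4} \approx 164.25$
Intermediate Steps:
$a{\left(X,C \right)} = -2 + \frac{C X}{2}$ ($a{\left(X,C \right)} = -2 + \frac{C X + X C}{4} = -2 + \frac{C X + C X}{4} = -2 + \frac{2 C X}{4} = -2 + \frac{C X}{2}$)
$r{\left(K \right)} = \frac{K}{4}$
$161 + r{\left(13 \right)} = 161 + \frac{1}{4} \cdot 13 = 161 + \frac{13}{4} = \frac{657}{4}$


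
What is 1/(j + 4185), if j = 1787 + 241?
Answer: 1/6213 ≈ 0.00016095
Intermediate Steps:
j = 2028
1/(j + 4185) = 1/(2028 + 4185) = 1/6213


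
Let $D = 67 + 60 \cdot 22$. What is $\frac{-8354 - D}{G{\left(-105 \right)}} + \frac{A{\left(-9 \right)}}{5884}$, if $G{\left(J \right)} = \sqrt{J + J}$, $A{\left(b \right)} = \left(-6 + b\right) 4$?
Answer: $- \frac{15}{1471} + \frac{3247 i \sqrt{210}}{70} \approx -0.010197 + 672.19 i$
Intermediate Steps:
$D = 1387$ ($D = 67 + 1320 = 1387$)
$A{\left(b \right)} = -24 + 4 b$
$G{\left(J \right)} = \sqrt{2} \sqrt{J}$ ($G{\left(J \right)} = \sqrt{2 J} = \sqrt{2} \sqrt{J}$)
$\frac{-8354 - D}{G{\left(-105 \right)}} + \frac{A{\left(-9 \right)}}{5884} = \frac{-8354 - 1387}{\sqrt{2} \sqrt{-105}} + \frac{-24 + 4 \left(-9\right)}{5884} = \frac{-8354 - 1387}{\sqrt{2} i \sqrt{105}} + \left(-24 - 36\right) \frac{1}{5884} = - \frac{9741}{i \sqrt{210}} - \frac{15}{1471} = - 9741 \left(- \frac{i \sqrt{210}}{210}\right) - \frac{15}{1471} = \frac{3247 i \sqrt{210}}{70} - \frac{15}{1471} = - \frac{15}{1471} + \frac{3247 i \sqrt{210}}{70}$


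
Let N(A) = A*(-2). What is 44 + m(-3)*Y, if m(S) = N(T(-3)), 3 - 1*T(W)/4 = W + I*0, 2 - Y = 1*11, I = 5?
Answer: 476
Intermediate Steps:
Y = -9 (Y = 2 - 11 = -9)
T(W) = 12 - 4*W (T(W) = 12 - 4*(W + 5*0) = 12 - 4*(W + 0) = 12 - 4*W)
N(A) = -2*A
m(S) = -48 (m(S) = -2*(12 - 4*(-3)) = -2*(12 + 12) = -2*24 = -48)
44 + m(-3)*Y = 44 - 48*(-9) = 44 + 432 = 476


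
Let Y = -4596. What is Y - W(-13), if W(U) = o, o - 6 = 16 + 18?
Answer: -4636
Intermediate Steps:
o = 40 (o = 6 + (16 + 18) = 6 + 34 = 40)
W(U) = 40
Y - W(-13) = -4596 - 1*40 = -4596 - 40 = -4636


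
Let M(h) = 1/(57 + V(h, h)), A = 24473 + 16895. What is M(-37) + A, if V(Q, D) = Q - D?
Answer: 2357977/57 ≈ 41368.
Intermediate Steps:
A = 41368
M(h) = 1/57 (M(h) = 1/(57 + (h - h)) = 1/(57 + 0) = 1/57)
M(-37) + A = 1/57 + 41368 = 2357977/57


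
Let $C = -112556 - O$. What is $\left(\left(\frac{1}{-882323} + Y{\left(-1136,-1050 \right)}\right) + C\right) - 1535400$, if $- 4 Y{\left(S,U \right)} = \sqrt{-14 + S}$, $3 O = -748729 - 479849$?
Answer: $- \frac{1092695272891}{882323} - \frac{5 i \sqrt{46}}{4} \approx -1.2384 \cdot 10^{6} - 8.4779 i$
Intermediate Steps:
$O = -409526$ ($O = \frac{-748729 - 479849}{3} = \frac{1}{3} \left(-1228578\right) = -409526$)
$Y{\left(S,U \right)} = - \frac{\sqrt{-14 + S}}{4}$
$C = 296970$ ($C = -112556 - -409526 = -112556 + 409526 = 296970$)
$\left(\left(\frac{1}{-882323} + Y{\left(-1136,-1050 \right)}\right) + C\right) - 1535400 = \left(\left(\frac{1}{-882323} - \frac{\sqrt{-14 - 1136}}{4}\right) + 296970\right) - 1535400 = \left(\left(- \frac{1}{882323} - \frac{\sqrt{-1150}}{4}\right) + 296970\right) - 1535400 = \left(\left(- \frac{1}{882323} - \frac{5 i \sqrt{46}}{4}\right) + 296970\right) - 1535400 = \left(\frac{262023461309}{882323} - \frac{5 i \sqrt{46}}{4}\right) - 1535400 = - \frac{1092695272891}{882323} - \frac{5 i \sqrt{46}}{4}$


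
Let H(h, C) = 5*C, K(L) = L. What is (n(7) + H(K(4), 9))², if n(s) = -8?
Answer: 1369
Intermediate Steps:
(n(7) + H(K(4), 9))² = (-8 + 5*9)² = (-8 + 45)² = 37² = 1369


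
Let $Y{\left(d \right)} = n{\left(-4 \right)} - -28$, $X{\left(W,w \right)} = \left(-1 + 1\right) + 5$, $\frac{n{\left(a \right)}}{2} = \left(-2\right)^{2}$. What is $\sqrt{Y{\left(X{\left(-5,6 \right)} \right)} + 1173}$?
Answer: $\sqrt{1209} \approx 34.771$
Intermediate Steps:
$n{\left(a \right)} = 8$ ($n{\left(a \right)} = 2 \left(-2\right)^{2} = 2 \cdot 4 = 8$)
$X{\left(W,w \right)} = 5$ ($X{\left(W,w \right)} = 0 + 5 = 5$)
$Y{\left(d \right)} = 36$ ($Y{\left(d \right)} = 8 - -28 = 8 + 28 = 36$)
$\sqrt{Y{\left(X{\left(-5,6 \right)} \right)} + 1173} = \sqrt{36 + 1173} = \sqrt{1209}$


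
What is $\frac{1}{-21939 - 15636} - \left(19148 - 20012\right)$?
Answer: $\frac{32464799}{37575} \approx 864.0$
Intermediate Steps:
$\frac{1}{-21939 - 15636} - \left(19148 - 20012\right) = \frac{1}{-37575} - \left(19148 - 20012\right) = - \frac{1}{37575} - -864 = - \frac{1}{37575} + 864 = \frac{32464799}{37575}$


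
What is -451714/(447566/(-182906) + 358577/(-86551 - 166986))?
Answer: 5236882852131677/44765106426 ≈ 1.1699e+5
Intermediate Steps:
-451714/(447566/(-182906) + 358577/(-86551 - 166986)) = -451714/(447566*(-1/182906) + 358577/(-253537)) = -451714/(-223783/91453 + 358577*(-1/253537)) = -451714/(-223783/91453 - 358577/253537) = -451714/(-89530212852/23186719261) = -451714*(-23186719261/89530212852) = 5236882852131677/44765106426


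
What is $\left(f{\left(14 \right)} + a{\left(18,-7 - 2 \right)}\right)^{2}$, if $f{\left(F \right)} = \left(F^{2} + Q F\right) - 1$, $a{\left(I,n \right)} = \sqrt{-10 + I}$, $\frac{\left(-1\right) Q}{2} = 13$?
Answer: $28569 - 676 \sqrt{2} \approx 27613.0$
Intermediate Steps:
$Q = -26$ ($Q = \left(-2\right) 13 = -26$)
$f{\left(F \right)} = -1 + F^{2} - 26 F$ ($f{\left(F \right)} = \left(F^{2} - 26 F\right) - 1 = -1 + F^{2} - 26 F$)
$\left(f{\left(14 \right)} + a{\left(18,-7 - 2 \right)}\right)^{2} = \left(\left(-1 + 14^{2} - 364\right) + \sqrt{-10 + 18}\right)^{2} = \left(\left(-1 + 196 - 364\right) + \sqrt{8}\right)^{2} = \left(-169 + 2 \sqrt{2}\right)^{2}$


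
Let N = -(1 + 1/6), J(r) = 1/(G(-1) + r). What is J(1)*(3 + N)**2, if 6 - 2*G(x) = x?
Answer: 121/162 ≈ 0.74691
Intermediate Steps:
G(x) = 3 - x/2
J(r) = 1/(7/2 + r) (J(r) = 1/((3 - 1/2*(-1)) + r) = 1/((3 + 1/2) + r) = 1/(7/2 + r))
N = -7/6 (N = -(1 + 1/6) = -1*7/6 = -7/6 ≈ -1.1667)
J(1)*(3 + N)**2 = (2/(7 + 2*1))*(3 - 7/6)**2 = (2/(7 + 2))*(11/6)**2 = (2/9)*(121/36) = 121/162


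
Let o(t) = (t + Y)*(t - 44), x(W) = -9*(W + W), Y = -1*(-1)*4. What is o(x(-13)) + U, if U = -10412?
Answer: 34808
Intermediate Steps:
Y = 4 (Y = 1*4 = 4)
x(W) = -18*W
o(t) = (-44 + t)*(4 + t) (o(t) = (t + 4)*(t - 44) = (4 + t)*(-44 + t) = (-44 + t)*(4 + t))
o(x(-13)) + U = (-176 + (-18*(-13))**2 - (-720)*(-13)) - 10412 = (-176 + 234**2 - 40*234) - 10412 = (-176 + 54756 - 9360) - 10412 = 45220 - 10412 = 34808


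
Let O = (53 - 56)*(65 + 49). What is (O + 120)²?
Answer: 49284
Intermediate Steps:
O = -342 (O = -3*114 = -342)
(O + 120)² = (-342 + 120)² = (-222)² = 49284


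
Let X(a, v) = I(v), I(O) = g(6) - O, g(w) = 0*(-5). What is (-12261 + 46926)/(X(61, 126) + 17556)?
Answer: 2311/1162 ≈ 1.9888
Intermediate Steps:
g(w) = 0
I(O) = -O (I(O) = 0 - O = -O)
X(a, v) = -v
(-12261 + 46926)/(X(61, 126) + 17556) = (-12261 + 46926)/(-1*126 + 17556) = 34665/(-126 + 17556) = 34665/17430 = 34665*(1/17430) = 2311/1162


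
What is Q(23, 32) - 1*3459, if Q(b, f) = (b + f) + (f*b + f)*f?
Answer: 21172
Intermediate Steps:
Q(b, f) = b + f + f*(f + b*f) (Q(b, f) = (b + f) + (b*f + f)*f = (b + f) + (f + b*f)*f = (b + f) + f*(f + b*f) = b + f + f*(f + b*f))
Q(23, 32) - 1*3459 = (23 + 32 + 32**2 + 23*32**2) - 1*3459 = (23 + 32 + 1024 + 23*1024) - 3459 = (23 + 32 + 1024 + 23552) - 3459 = 24631 - 3459 = 21172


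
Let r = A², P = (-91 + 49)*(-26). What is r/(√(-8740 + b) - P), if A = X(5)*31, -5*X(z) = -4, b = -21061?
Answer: -16790592/30556625 - 15376*I*√29801/30556625 ≈ -0.54949 - 0.086867*I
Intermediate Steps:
X(z) = ⅘ (X(z) = -⅕*(-4) = ⅘)
P = 1092 (P = -42*(-26) = 1092)
A = 124/5 (A = (⅘)*31 = 124/5 ≈ 24.800)
r = 15376/25 (r = (124/5)² = 15376/25 ≈ 615.04)
r/(√(-8740 + b) - P) = 15376/(25*(√(-8740 - 21061) - 1*1092)) = 15376/(25*(√(-29801) - 1092)) = 15376/(25*(I*√29801 - 1092)) = 15376/(25*(-1092 + I*√29801))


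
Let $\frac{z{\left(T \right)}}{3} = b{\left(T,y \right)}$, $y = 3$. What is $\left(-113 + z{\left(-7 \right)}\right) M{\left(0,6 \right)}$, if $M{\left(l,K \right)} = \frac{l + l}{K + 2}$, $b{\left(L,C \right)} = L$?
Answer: $0$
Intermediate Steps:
$z{\left(T \right)} = 3 T$
$M{\left(l,K \right)} = \frac{2 l}{2 + K}$
$\left(-113 + z{\left(-7 \right)}\right) M{\left(0,6 \right)} = \left(-113 + 3 \left(-7\right)\right) 2 \cdot 0 \frac{1}{2 + 6} = \left(-113 - 21\right) 2 \cdot 0 \cdot \frac{1}{8} = - 134 \cdot 2 \cdot 0 \cdot \frac{1}{8} = \left(-134\right) 0 = 0$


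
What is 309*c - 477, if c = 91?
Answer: 27642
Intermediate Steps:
309*c - 477 = 309*91 - 477 = 28119 - 477 = 27642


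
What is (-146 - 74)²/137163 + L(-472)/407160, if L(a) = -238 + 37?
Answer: 168196361/477327240 ≈ 0.35237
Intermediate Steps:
L(a) = -201
(-146 - 74)²/137163 + L(-472)/407160 = (-146 - 74)²/137163 - 201/407160 = (-220)²*(1/137163) - 201*1/407160 = 48400*(1/137163) - 67/135720 = 48400/137163 - 67/135720 = 168196361/477327240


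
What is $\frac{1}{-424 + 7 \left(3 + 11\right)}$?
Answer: $- \frac{1}{326} \approx -0.0030675$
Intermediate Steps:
$\frac{1}{-424 + 7 \left(3 + 11\right)} = \frac{1}{-424 + 7 \cdot 14} = \frac{1}{-424 + 98} = \frac{1}{-326} = - \frac{1}{326}$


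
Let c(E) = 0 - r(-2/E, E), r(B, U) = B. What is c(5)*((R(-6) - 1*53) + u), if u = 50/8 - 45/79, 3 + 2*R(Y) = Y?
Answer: -3275/158 ≈ -20.728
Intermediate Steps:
R(Y) = -3/2 + Y/2
c(E) = 2/E (c(E) = 0 - (-2)/E = 0 + 2/E = 2/E)
u = 1795/316 (u = 50*(⅛) - 45*1/79 = 25/4 - 45/79 = 1795/316 ≈ 5.6804)
c(5)*((R(-6) - 1*53) + u) = (2/5)*(((-3/2 + (½)*(-6)) - 1*53) + 1795/316) = (2*(⅕))*(((-3/2 - 3) - 53) + 1795/316) = 2*((-9/2 - 53) + 1795/316)/5 = 2*(-115/2 + 1795/316)/5 = (⅖)*(-16375/316) = -3275/158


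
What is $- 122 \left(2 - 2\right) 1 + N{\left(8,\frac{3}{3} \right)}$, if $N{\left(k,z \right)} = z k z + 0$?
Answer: $8$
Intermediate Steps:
$N{\left(k,z \right)} = k z^{2}$ ($N{\left(k,z \right)} = k z z + 0 = k z^{2} + 0 = k z^{2}$)
$- 122 \left(2 - 2\right) 1 + N{\left(8,\frac{3}{3} \right)} = - 122 \left(2 - 2\right) 1 + 8 \left(\frac{3}{3}\right)^{2} = - 122 \cdot 0 \cdot 1 + 8 \left(3 \cdot \frac{1}{3}\right)^{2} = \left(-122\right) 0 + 8 \cdot 1^{2} = 0 + 8 \cdot 1 = 0 + 8 = 8$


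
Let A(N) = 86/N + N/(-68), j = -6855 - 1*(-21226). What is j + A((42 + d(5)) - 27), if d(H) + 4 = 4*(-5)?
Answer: 8789285/612 ≈ 14362.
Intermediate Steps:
d(H) = -24 (d(H) = -4 + 4*(-5) = -4 - 20 = -24)
j = 14371 (j = -6855 + 21226 = 14371)
A(N) = 86/N - N/68 (A(N) = 86/N + N*(-1/68) = 86/N - N/68)
j + A((42 + d(5)) - 27) = 14371 + (86/((42 - 24) - 27) - ((42 - 24) - 27)/68) = 14371 + (86/(18 - 27) - (18 - 27)/68) = 14371 + (86/(-9) - 1/68*(-9)) = 14371 + (86*(-⅑) + 9/68) = 14371 + (-86/9 + 9/68) = 14371 - 5767/612 = 8789285/612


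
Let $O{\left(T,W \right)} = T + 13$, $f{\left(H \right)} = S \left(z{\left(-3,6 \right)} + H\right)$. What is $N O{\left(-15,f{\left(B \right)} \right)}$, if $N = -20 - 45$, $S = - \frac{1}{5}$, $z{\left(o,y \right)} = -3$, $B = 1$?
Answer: $130$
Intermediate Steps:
$S = - \frac{1}{5}$ ($S = \left(-1\right) \frac{1}{5} = - \frac{1}{5} \approx -0.2$)
$f{\left(H \right)} = \frac{3}{5} - \frac{H}{5}$ ($f{\left(H \right)} = - \frac{-3 + H}{5} = \frac{3}{5} - \frac{H}{5}$)
$O{\left(T,W \right)} = 13 + T$
$N = -65$ ($N = -20 - 45 = -65$)
$N O{\left(-15,f{\left(B \right)} \right)} = - 65 \left(13 - 15\right) = \left(-65\right) \left(-2\right) = 130$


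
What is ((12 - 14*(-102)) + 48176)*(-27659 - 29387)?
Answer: -2830394336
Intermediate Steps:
((12 - 14*(-102)) + 48176)*(-27659 - 29387) = ((12 + 1428) + 48176)*(-57046) = (1440 + 48176)*(-57046) = 49616*(-57046) = -2830394336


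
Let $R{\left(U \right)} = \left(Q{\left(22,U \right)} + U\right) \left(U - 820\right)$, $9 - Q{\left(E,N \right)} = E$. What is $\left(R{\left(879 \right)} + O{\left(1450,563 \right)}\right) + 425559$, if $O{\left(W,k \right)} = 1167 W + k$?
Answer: $2169366$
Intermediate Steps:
$Q{\left(E,N \right)} = 9 - E$
$O{\left(W,k \right)} = k + 1167 W$
$R{\left(U \right)} = \left(-820 + U\right) \left(-13 + U\right)$ ($R{\left(U \right)} = \left(\left(9 - 22\right) + U\right) \left(U - 820\right) = \left(\left(9 - 22\right) + U\right) \left(-820 + U\right) = \left(-13 + U\right) \left(-820 + U\right) = \left(-820 + U\right) \left(-13 + U\right)$)
$\left(R{\left(879 \right)} + O{\left(1450,563 \right)}\right) + 425559 = \left(\left(10660 + 879^{2} - 732207\right) + \left(563 + 1167 \cdot 1450\right)\right) + 425559 = \left(\left(10660 + 772641 - 732207\right) + \left(563 + 1692150\right)\right) + 425559 = \left(51094 + 1692713\right) + 425559 = 1743807 + 425559 = 2169366$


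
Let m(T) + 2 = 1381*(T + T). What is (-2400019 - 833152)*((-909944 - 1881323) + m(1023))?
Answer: -110758738947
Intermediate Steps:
m(T) = -2 + 2762*T (m(T) = -2 + 1381*(T + T) = -2 + 1381*(2*T) = -2 + 2762*T)
(-2400019 - 833152)*((-909944 - 1881323) + m(1023)) = (-2400019 - 833152)*((-909944 - 1881323) + (-2 + 2762*1023)) = -3233171*(-2791267 + (-2 + 2825526)) = -3233171*(-2791267 + 2825524) = -3233171*34257 = -110758738947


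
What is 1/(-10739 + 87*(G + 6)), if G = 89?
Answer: -1/2474 ≈ -0.00040420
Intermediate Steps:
1/(-10739 + 87*(G + 6)) = 1/(-10739 + 87*(89 + 6)) = 1/(-10739 + 87*95) = 1/(-10739 + 8265) = 1/(-2474) = -1/2474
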